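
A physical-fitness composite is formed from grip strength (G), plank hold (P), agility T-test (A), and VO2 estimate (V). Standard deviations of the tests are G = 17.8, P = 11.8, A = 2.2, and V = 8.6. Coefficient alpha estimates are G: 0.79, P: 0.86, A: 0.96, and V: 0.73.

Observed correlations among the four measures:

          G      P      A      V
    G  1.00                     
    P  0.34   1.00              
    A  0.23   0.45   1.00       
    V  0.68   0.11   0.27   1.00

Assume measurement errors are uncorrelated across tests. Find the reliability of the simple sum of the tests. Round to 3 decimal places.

Var(G+P+A+V) = 17.8² + 11.8² + 2.2² + 8.6² + 2·[17.8·11.8·0.34 + 17.8·2.2·0.23 + 17.8·8.6·0.68 + 11.8·2.2·0.45 + 11.8·8.6·0.11 + 2.2·8.6·0.27] = 534.88 + 424.936 = 959.816.
Under uncorrelated errors the observed covariances equal the true-score covariances, so only the own-variance terms attenuate.
True-score variance = [17.8²·0.79 + 11.8²·0.86 + 2.2²·0.96 + 8.6²·0.73] + 424.936 = 428.687 + 424.936 = 853.623.
Reliability = 853.623 / 959.816 = 0.889.

0.889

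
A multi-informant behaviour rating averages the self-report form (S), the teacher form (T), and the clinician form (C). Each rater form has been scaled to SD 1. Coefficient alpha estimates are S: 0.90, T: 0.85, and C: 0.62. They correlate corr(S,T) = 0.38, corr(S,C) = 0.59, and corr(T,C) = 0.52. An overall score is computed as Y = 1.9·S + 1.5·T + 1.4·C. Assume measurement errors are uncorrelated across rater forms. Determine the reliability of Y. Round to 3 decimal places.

Var(Y) = 1.9² + 1.5² + 1.4² + 2·[2.85·0.38 + 2.66·0.59 + 2.1·0.52] = 7.82 + 7.4888 = 15.3088.
Under uncorrelated errors the observed covariances equal the true-score covariances, so only the own-variance terms attenuate.
True-score variance = [1.9²·0.90 + 1.5²·0.85 + 1.4²·0.62] + 7.4888 = 6.3767 + 7.4888 = 13.8655.
Reliability = 13.8655 / 15.3088 = 0.906.

0.906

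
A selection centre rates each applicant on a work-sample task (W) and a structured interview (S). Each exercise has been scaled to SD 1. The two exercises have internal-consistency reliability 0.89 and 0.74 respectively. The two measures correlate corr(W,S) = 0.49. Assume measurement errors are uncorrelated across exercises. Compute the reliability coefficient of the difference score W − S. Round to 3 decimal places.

0.637

Var(W−S) = 1 + 1 − 2·0.49 = 2 − 0.98 = 1.02.
With uncorrelated errors the cross-covariances are all true-score covariance, so they carry over unchanged; only the diagonal terms shrink to ρᵢσᵢ².
True-score variance = [0.89 + 0.74] − 0.98 = 1.63 − 0.98 = 0.65.
Reliability = 0.65 / 1.02 = 0.637.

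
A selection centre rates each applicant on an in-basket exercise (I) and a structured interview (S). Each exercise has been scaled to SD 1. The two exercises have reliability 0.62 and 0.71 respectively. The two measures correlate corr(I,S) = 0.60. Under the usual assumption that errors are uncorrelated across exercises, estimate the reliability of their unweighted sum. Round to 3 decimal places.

Var(I+S) = 2 + 2·[0.60] = 2 + 1.2 = 3.2.
Because errors are independent across components, Cov(Tᵢ,Tⱼ) = Cov(Xᵢ,Xⱼ); the off-diagonal part of the true-score variance is the same as above.
True-score variance = [0.62 + 0.71] + 1.2 = 1.33 + 1.2 = 2.53.
Reliability = 2.53 / 3.2 = 0.791.

0.791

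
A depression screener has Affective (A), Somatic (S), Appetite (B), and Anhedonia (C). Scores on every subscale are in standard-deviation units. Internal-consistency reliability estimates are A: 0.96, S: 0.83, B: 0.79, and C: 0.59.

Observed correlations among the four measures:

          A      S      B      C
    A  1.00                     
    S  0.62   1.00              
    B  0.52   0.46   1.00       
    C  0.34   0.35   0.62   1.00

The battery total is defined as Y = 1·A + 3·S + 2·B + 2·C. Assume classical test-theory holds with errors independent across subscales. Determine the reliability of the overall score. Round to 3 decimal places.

Var(Y) = 1 + 3² + 2² + 2² + 2·[3·0.62 + 2·0.52 + 2·0.34 + 6·0.46 + 6·0.35 + 4·0.62] = 18 + 21.84 = 39.84.
Because errors are independent across components, Cov(Tᵢ,Tⱼ) = Cov(Xᵢ,Xⱼ); the off-diagonal part of the true-score variance is the same as above.
True-score variance = [0.96 + 3²·0.83 + 2²·0.79 + 2²·0.59] + 21.84 = 13.95 + 21.84 = 35.79.
Reliability = 35.79 / 39.84 = 0.898.

0.898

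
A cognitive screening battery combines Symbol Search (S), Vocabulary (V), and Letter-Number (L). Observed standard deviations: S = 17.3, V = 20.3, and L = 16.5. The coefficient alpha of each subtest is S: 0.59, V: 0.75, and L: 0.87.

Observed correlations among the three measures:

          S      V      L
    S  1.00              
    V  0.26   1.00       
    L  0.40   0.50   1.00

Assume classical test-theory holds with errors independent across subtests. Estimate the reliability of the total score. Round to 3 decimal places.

0.849

Var(S+V+L) = 17.3² + 20.3² + 16.5² + 2·[17.3·20.3·0.26 + 17.3·16.5·0.40 + 20.3·16.5·0.50] = 983.63 + 745.929 = 1729.56.
With uncorrelated errors the cross-covariances are all true-score covariance, so they carry over unchanged; only the diagonal terms shrink to ρᵢσᵢ².
True-score variance = [17.3²·0.59 + 20.3²·0.75 + 16.5²·0.87] + 745.929 = 722.506 + 745.929 = 1468.43.
Reliability = 1468.43 / 1729.56 = 0.849.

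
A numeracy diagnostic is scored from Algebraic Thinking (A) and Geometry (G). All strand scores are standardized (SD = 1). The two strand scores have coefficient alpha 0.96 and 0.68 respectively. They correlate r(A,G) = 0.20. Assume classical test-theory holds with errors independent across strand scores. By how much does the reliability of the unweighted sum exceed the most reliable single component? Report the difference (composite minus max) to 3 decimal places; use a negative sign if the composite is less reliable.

Var(sum) = 2 + 0.4 = 2.4; true-score variance = 1.64 + 0.4 = 2.04; composite reliability = 0.8500.
Max component reliability = 0.9600.
Difference = 0.8500 − 0.9600 = -0.110.

-0.110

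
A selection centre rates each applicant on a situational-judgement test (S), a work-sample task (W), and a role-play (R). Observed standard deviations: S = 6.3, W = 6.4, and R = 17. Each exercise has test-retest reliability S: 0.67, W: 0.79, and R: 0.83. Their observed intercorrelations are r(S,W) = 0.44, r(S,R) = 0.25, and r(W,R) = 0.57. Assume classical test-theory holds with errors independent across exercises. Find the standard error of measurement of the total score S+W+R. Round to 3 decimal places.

Var(total) = 369.65 + 213.064 = 582.714.
True-score variance = 298.821 + 213.064 = 511.884, so reliability = 0.8784.
Error variance = 582.714 − 511.884 = 70.8293; SEM = √70.8293 = 8.416.

8.416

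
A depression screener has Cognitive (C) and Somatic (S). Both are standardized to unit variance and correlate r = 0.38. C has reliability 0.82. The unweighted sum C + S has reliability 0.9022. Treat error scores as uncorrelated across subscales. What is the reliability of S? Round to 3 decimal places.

0.910

Var(C+S) = 2 + 2·0.38 = 2.760.
True-score variance = ρ_C + ρ_S + 2·0.38, so 0.9022 = (0.82 + ρ_S + 0.76) / 2.760.
ρ_S = 0.9022·2.760 − 0.82 − 0.76 = 0.910.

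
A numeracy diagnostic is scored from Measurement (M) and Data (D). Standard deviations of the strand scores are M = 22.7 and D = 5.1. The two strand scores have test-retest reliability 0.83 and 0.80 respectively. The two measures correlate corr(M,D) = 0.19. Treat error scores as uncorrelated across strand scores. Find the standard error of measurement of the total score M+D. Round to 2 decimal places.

Var(total) = 541.3 + 43.9926 = 585.293.
True-score variance = 448.499 + 43.9926 = 492.491, so reliability = 0.8414.
Error variance = 585.293 − 492.491 = 92.8013; SEM = √92.8013 = 9.63.

9.63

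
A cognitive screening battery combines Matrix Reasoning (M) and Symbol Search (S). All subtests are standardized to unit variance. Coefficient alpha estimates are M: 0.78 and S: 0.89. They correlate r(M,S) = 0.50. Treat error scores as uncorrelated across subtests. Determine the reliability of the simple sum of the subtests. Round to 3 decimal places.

Var(M+S) = 2 + 2·[0.50] = 2 + 1 = 3.
Because errors are independent across components, Cov(Tᵢ,Tⱼ) = Cov(Xᵢ,Xⱼ); the off-diagonal part of the true-score variance is the same as above.
True-score variance = [0.78 + 0.89] + 1 = 1.67 + 1 = 2.67.
Reliability = 2.67 / 3 = 0.890.

0.890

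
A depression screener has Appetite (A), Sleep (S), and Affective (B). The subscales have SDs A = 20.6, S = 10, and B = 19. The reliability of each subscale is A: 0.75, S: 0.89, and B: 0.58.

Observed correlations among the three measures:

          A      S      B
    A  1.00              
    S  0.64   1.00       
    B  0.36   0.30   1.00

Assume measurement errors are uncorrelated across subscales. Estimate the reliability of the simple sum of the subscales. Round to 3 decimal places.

Var(A+S+B) = 20.6² + 10² + 19² + 2·[20.6·10·0.64 + 20.6·19·0.36 + 10·19·0.30] = 885.36 + 659.488 = 1544.85.
Under uncorrelated errors the observed covariances equal the true-score covariances, so only the own-variance terms attenuate.
True-score variance = [20.6²·0.75 + 10²·0.89 + 19²·0.58] + 659.488 = 616.65 + 659.488 = 1276.14.
Reliability = 1276.14 / 1544.85 = 0.826.

0.826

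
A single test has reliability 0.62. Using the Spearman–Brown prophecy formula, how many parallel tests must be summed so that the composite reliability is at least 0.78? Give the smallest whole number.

3

k ≥ ρ*(1−ρ₁)/(ρ₁(1−ρ*)) = 0.78·0.38 / (0.62·0.22) = 2.173.
Smallest integer k = 3.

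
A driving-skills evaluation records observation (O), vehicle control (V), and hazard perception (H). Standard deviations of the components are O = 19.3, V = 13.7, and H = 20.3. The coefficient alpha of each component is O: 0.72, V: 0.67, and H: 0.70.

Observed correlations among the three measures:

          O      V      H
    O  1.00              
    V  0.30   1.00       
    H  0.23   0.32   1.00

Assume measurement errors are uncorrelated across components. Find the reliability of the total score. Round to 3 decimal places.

Var(O+V+H) = 19.3² + 13.7² + 20.3² + 2·[19.3·13.7·0.30 + 19.3·20.3·0.23 + 13.7·20.3·0.32] = 972.27 + 516.86 = 1489.13.
With uncorrelated errors the cross-covariances are all true-score covariance, so they carry over unchanged; only the diagonal terms shrink to ρᵢσᵢ².
True-score variance = [19.3²·0.72 + 13.7²·0.67 + 20.3²·0.70] + 516.86 = 682.408 + 516.86 = 1199.27.
Reliability = 1199.27 / 1489.13 = 0.805.

0.805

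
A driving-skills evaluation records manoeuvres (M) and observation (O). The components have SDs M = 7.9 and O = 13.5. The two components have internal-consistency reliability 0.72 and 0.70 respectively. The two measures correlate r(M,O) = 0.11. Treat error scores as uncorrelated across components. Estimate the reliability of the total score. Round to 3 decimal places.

Var(M+O) = 7.9² + 13.5² + 2·[7.9·13.5·0.11] = 244.66 + 23.463 = 268.123.
With uncorrelated errors the cross-covariances are all true-score covariance, so they carry over unchanged; only the diagonal terms shrink to ρᵢσᵢ².
True-score variance = [7.9²·0.72 + 13.5²·0.70] + 23.463 = 172.51 + 23.463 = 195.973.
Reliability = 195.973 / 268.123 = 0.731.

0.731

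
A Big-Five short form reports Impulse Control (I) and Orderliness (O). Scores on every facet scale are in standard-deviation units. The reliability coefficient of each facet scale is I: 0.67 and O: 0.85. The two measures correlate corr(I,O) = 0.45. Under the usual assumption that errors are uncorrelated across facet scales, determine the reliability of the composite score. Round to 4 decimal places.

Var(I+O) = 2 + 2·[0.45] = 2 + 0.9 = 2.9.
With uncorrelated errors the cross-covariances are all true-score covariance, so they carry over unchanged; only the diagonal terms shrink to ρᵢσᵢ².
True-score variance = [0.67 + 0.85] + 0.9 = 1.52 + 0.9 = 2.42.
Reliability = 2.42 / 2.9 = 0.8345.

0.8345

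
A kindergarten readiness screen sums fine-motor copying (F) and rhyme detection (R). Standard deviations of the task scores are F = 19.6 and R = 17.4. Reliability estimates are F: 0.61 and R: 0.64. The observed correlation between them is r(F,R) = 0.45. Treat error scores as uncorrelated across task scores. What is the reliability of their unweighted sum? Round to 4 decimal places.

0.7396

Var(F+R) = 19.6² + 17.4² + 2·[19.6·17.4·0.45] = 686.92 + 306.936 = 993.856.
Because errors are independent across components, Cov(Tᵢ,Tⱼ) = Cov(Xᵢ,Xⱼ); the off-diagonal part of the true-score variance is the same as above.
True-score variance = [19.6²·0.61 + 17.4²·0.64] + 306.936 = 428.104 + 306.936 = 735.04.
Reliability = 735.04 / 993.856 = 0.7396.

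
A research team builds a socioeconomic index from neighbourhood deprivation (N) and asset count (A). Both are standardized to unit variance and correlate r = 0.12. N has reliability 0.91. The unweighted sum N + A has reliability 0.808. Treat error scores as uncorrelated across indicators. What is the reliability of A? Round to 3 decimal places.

Var(N+A) = 2 + 2·0.12 = 2.240.
True-score variance = ρ_N + ρ_A + 2·0.12, so 0.808 = (0.91 + ρ_A + 0.24) / 2.240.
ρ_A = 0.808·2.240 − 0.91 − 0.24 = 0.660.

0.660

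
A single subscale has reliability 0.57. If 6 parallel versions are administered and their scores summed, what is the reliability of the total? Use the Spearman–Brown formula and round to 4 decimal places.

ρ_k = kρ / (1 + (k−1)ρ) = 6·0.57 / (1 + 5·0.57) = 3.420 / 3.850 = 0.8883.

0.8883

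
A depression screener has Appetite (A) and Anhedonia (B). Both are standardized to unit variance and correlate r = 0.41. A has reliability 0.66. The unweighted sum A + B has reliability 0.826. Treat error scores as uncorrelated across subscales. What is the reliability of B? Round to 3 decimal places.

Var(A+B) = 2 + 2·0.41 = 2.820.
True-score variance = ρ_A + ρ_B + 2·0.41, so 0.826 = (0.66 + ρ_B + 0.82) / 2.820.
ρ_B = 0.826·2.820 − 0.66 − 0.82 = 0.849.

0.849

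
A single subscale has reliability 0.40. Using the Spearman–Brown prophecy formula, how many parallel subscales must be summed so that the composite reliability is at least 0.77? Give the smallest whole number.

k ≥ ρ*(1−ρ₁)/(ρ₁(1−ρ*)) = 0.77·0.60 / (0.40·0.23) = 5.022.
Smallest integer k = 6.

6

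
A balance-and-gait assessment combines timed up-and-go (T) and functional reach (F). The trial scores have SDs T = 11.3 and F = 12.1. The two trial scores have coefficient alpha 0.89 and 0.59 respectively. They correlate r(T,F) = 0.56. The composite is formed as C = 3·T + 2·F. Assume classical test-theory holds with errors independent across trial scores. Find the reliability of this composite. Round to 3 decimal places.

0.862

Var(C) = 3²·11.3² + 2²·12.1² + 2·[6·11.3·12.1·0.56] = 1734.85 + 918.826 = 2653.68.
With uncorrelated errors the cross-covariances are all true-score covariance, so they carry over unchanged; only the diagonal terms shrink to ρᵢσᵢ².
True-score variance = [3²·11.3²·0.89 + 2²·12.1²·0.59] + 918.826 = 1368.32 + 918.826 = 2287.15.
Reliability = 2287.15 / 2653.68 = 0.862.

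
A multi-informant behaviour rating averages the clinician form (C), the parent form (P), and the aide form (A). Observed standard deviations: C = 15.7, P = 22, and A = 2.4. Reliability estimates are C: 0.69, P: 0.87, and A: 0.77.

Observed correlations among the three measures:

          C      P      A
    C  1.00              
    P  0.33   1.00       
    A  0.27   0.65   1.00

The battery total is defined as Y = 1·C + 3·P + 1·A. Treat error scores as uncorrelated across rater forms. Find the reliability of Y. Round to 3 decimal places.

Var(Y) = 15.7² + 3²·22² + 2.4² + 2·[3·15.7·22·0.33 + 15.7·2.4·0.27 + 3·22·2.4·0.65] = 4608.25 + 910.159 = 5518.41.
Because errors are independent across components, Cov(Tᵢ,Tⱼ) = Cov(Xᵢ,Xⱼ); the off-diagonal part of the true-score variance is the same as above.
True-score variance = [15.7²·0.69 + 3²·22²·0.87 + 2.4²·0.77] + 910.159 = 3964.23 + 910.159 = 4874.39.
Reliability = 4874.39 / 5518.41 = 0.883.

0.883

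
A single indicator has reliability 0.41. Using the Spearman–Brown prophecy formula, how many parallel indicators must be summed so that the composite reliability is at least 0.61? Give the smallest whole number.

3

k ≥ ρ*(1−ρ₁)/(ρ₁(1−ρ*)) = 0.61·0.59 / (0.41·0.39) = 2.251.
Smallest integer k = 3.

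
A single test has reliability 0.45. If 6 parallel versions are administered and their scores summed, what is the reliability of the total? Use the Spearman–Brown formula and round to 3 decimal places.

ρ_k = kρ / (1 + (k−1)ρ) = 6·0.45 / (1 + 5·0.45) = 2.700 / 3.250 = 0.831.

0.831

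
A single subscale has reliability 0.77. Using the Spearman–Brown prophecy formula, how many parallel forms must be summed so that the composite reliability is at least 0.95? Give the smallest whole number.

k ≥ ρ*(1−ρ₁)/(ρ₁(1−ρ*)) = 0.95·0.23 / (0.77·0.05) = 5.675.
Smallest integer k = 6.

6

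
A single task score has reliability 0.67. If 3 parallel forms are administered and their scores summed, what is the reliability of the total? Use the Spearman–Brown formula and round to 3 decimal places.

0.859

ρ_k = kρ / (1 + (k−1)ρ) = 3·0.67 / (1 + 2·0.67) = 2.010 / 2.340 = 0.859.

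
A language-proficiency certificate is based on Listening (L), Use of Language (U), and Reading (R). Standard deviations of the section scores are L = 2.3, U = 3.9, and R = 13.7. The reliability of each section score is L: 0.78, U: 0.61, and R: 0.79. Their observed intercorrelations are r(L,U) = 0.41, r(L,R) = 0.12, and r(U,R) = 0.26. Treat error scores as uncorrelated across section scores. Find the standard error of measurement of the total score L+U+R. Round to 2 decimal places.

6.82

Var(total) = 208.19 + 42.7014 = 250.891.
True-score variance = 161.679 + 42.7014 = 204.381, so reliability = 0.8146.
Error variance = 250.891 − 204.381 = 46.5106; SEM = √46.5106 = 6.82.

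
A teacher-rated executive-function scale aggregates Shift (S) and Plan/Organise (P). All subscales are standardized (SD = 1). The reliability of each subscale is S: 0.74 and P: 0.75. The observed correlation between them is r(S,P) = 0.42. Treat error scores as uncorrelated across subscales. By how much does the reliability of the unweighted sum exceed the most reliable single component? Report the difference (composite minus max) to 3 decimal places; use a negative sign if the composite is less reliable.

Var(sum) = 2 + 0.84 = 2.84; true-score variance = 1.49 + 0.84 = 2.33; composite reliability = 0.8204.
Max component reliability = 0.7500.
Difference = 0.8204 − 0.7500 = 0.070.

0.070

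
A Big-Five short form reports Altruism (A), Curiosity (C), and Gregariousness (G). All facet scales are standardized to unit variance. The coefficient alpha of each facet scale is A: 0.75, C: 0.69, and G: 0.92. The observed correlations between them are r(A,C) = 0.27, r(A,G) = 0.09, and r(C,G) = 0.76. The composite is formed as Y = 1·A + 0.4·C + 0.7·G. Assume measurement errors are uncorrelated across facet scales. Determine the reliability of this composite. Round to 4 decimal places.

Var(Y) = 1 + 0.4² + 0.7² + 2·[0.4·0.27 + 0.7·0.09 + 0.28·0.76] = 1.65 + 0.7676 = 2.4176.
With uncorrelated errors the cross-covariances are all true-score covariance, so they carry over unchanged; only the diagonal terms shrink to ρᵢσᵢ².
True-score variance = [0.75 + 0.4²·0.69 + 0.7²·0.92] + 0.7676 = 1.3112 + 0.7676 = 2.0788.
Reliability = 2.0788 / 2.4176 = 0.8599.

0.8599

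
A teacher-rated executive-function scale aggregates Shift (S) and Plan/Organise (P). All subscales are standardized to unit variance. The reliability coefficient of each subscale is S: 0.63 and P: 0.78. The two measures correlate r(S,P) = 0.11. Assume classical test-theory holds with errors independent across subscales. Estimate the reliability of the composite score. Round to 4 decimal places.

Var(S+P) = 2 + 2·[0.11] = 2 + 0.22 = 2.22.
Under uncorrelated errors the observed covariances equal the true-score covariances, so only the own-variance terms attenuate.
True-score variance = [0.63 + 0.78] + 0.22 = 1.41 + 0.22 = 1.63.
Reliability = 1.63 / 2.22 = 0.7342.

0.7342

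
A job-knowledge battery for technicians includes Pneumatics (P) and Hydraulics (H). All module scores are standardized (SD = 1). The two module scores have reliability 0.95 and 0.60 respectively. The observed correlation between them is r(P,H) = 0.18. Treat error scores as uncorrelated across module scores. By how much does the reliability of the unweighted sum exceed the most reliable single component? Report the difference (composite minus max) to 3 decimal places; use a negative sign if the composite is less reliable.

-0.141

Var(sum) = 2 + 0.36 = 2.36; true-score variance = 1.55 + 0.36 = 1.91; composite reliability = 0.8093.
Max component reliability = 0.9500.
Difference = 0.8093 − 0.9500 = -0.141.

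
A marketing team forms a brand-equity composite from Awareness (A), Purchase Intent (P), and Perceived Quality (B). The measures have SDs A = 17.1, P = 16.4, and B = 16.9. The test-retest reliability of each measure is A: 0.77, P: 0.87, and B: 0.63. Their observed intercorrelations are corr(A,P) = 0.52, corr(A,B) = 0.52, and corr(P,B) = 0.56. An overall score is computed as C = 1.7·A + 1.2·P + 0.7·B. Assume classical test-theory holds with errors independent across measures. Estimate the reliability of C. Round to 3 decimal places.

0.885

Var(C) = 1.7²·17.1² + 1.2²·16.4² + 0.7²·16.9² + 2·[2.04·17.1·16.4·0.52 + 1.19·17.1·16.9·0.52 + 0.84·16.4·16.9·0.56] = 1372.32 + 1213.39 = 2585.7.
Because errors are independent across components, Cov(Tᵢ,Tⱼ) = Cov(Xᵢ,Xⱼ); the off-diagonal part of the true-score variance is the same as above.
True-score variance = [1.7²·17.1²·0.77 + 1.2²·16.4²·0.87 + 0.7²·16.9²·0.63] + 1213.39 = 1075.82 + 1213.39 = 2289.21.
Reliability = 2289.21 / 2585.7 = 0.885.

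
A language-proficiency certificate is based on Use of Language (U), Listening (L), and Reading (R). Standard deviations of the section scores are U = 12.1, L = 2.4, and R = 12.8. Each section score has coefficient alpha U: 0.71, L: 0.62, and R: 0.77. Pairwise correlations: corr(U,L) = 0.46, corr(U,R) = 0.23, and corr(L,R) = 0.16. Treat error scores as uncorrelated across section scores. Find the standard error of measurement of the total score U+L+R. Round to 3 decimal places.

9.074

Var(total) = 316.01 + 107.792 = 423.802.
True-score variance = 233.679 + 107.792 = 341.471, so reliability = 0.8057.
Error variance = 423.802 − 341.471 = 82.3309; SEM = √82.3309 = 9.074.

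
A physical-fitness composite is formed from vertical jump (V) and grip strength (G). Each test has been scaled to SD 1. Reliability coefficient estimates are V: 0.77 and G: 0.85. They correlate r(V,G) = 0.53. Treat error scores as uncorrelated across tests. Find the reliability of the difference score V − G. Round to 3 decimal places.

0.596

Var(V−G) = 1 + 1 − 2·0.53 = 2 − 1.06 = 0.94.
With uncorrelated errors the cross-covariances are all true-score covariance, so they carry over unchanged; only the diagonal terms shrink to ρᵢσᵢ².
True-score variance = [0.77 + 0.85] − 1.06 = 1.62 − 1.06 = 0.56.
Reliability = 0.56 / 0.94 = 0.596.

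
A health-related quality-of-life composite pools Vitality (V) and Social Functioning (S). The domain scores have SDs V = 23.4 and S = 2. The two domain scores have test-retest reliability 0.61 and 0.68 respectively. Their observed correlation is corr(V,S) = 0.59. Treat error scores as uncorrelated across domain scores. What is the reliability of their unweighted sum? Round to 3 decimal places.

0.646

Var(V+S) = 23.4² + 2² + 2·[23.4·2·0.59] = 551.56 + 55.224 = 606.784.
Because errors are independent across components, Cov(Tᵢ,Tⱼ) = Cov(Xᵢ,Xⱼ); the off-diagonal part of the true-score variance is the same as above.
True-score variance = [23.4²·0.61 + 2²·0.68] + 55.224 = 336.732 + 55.224 = 391.956.
Reliability = 391.956 / 606.784 = 0.646.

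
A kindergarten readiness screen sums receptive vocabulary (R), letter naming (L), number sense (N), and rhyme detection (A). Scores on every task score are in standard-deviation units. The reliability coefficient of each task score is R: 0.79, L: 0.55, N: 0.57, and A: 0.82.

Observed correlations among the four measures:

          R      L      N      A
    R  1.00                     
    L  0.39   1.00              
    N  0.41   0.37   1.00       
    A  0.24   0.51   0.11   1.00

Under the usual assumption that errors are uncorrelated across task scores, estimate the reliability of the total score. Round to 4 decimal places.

0.8424

Var(R+L+N+A) = 4 + 2·[0.39 + 0.41 + 0.24 + 0.37 + 0.51 + 0.11] = 4 + 4.06 = 8.06.
With uncorrelated errors the cross-covariances are all true-score covariance, so they carry over unchanged; only the diagonal terms shrink to ρᵢσᵢ².
True-score variance = [0.79 + 0.55 + 0.57 + 0.82] + 4.06 = 2.73 + 4.06 = 6.79.
Reliability = 6.79 / 8.06 = 0.8424.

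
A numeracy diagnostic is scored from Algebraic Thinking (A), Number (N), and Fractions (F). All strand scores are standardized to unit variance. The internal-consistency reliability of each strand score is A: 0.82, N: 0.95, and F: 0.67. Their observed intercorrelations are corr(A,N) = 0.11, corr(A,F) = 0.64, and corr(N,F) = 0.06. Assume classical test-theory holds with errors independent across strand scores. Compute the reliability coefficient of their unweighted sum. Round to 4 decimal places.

Var(A+N+F) = 3 + 2·[0.11 + 0.64 + 0.06] = 3 + 1.62 = 4.62.
With uncorrelated errors the cross-covariances are all true-score covariance, so they carry over unchanged; only the diagonal terms shrink to ρᵢσᵢ².
True-score variance = [0.82 + 0.95 + 0.67] + 1.62 = 2.44 + 1.62 = 4.06.
Reliability = 4.06 / 4.62 = 0.8788.

0.8788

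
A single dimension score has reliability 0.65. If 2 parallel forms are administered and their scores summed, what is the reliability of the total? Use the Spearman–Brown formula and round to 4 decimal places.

0.7879

ρ_k = kρ / (1 + (k−1)ρ) = 2·0.65 / (1 + 1·0.65) = 1.300 / 1.650 = 0.7879.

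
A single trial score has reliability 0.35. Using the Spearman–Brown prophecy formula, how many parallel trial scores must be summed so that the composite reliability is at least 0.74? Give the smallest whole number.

6

k ≥ ρ*(1−ρ₁)/(ρ₁(1−ρ*)) = 0.74·0.65 / (0.35·0.26) = 5.286.
Smallest integer k = 6.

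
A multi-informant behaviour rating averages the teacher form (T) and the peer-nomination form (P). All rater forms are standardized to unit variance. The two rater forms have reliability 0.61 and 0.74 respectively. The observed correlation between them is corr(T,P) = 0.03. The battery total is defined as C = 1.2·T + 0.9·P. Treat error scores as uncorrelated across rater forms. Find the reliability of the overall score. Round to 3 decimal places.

Var(C) = 1.2² + 0.9² + 2·[1.08·0.03] = 2.25 + 0.0648 = 2.3148.
With uncorrelated errors the cross-covariances are all true-score covariance, so they carry over unchanged; only the diagonal terms shrink to ρᵢσᵢ².
True-score variance = [1.2²·0.61 + 0.9²·0.74] + 0.0648 = 1.4778 + 0.0648 = 1.5426.
Reliability = 1.5426 / 2.3148 = 0.666.

0.666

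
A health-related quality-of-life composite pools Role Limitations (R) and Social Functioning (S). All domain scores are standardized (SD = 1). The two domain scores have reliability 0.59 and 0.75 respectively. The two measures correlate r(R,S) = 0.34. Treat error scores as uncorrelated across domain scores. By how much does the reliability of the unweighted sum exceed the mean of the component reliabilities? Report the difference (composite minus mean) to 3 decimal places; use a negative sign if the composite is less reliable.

0.084

Var(sum) = 2 + 0.68 = 2.68; true-score variance = 1.34 + 0.68 = 2.02; composite reliability = 0.7537.
Mean component reliability = 0.6700.
Difference = 0.7537 − 0.6700 = 0.084.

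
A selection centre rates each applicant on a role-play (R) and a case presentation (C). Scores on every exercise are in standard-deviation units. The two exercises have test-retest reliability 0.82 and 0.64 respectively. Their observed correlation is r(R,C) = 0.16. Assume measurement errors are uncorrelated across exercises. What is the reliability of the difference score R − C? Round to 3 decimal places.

0.679

Var(R−C) = 1 + 1 − 2·0.16 = 2 − 0.32 = 1.68.
With uncorrelated errors the cross-covariances are all true-score covariance, so they carry over unchanged; only the diagonal terms shrink to ρᵢσᵢ².
True-score variance = [0.82 + 0.64] − 0.32 = 1.46 − 0.32 = 1.14.
Reliability = 1.14 / 1.68 = 0.679.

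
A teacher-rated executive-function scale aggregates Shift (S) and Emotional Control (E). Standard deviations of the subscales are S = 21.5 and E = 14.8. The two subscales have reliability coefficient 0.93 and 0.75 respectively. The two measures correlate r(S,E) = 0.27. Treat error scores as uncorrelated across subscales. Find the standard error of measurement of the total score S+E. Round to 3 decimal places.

Var(total) = 681.29 + 171.828 = 853.118.
True-score variance = 594.173 + 171.828 = 766.001, so reliability = 0.8979.
Error variance = 853.118 − 766.001 = 87.1175; SEM = √87.1175 = 9.334.

9.334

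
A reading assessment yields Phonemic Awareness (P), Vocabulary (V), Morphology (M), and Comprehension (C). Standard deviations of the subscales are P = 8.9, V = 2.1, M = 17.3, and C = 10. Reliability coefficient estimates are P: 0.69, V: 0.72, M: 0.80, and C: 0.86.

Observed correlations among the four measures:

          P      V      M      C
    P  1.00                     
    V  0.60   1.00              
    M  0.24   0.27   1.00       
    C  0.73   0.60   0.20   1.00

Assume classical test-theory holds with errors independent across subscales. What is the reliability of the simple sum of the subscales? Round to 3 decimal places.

0.879

Var(P+V+M+C) = 8.9² + 2.1² + 17.3² + 10² + 2·[8.9·2.1·0.60 + 8.9·17.3·0.24 + 8.9·10·0.73 + 2.1·17.3·0.27 + 2.1·10·0.60 + 17.3·10·0.20] = 482.91 + 340.292 = 823.202.
With uncorrelated errors the cross-covariances are all true-score covariance, so they carry over unchanged; only the diagonal terms shrink to ρᵢσᵢ².
True-score variance = [8.9²·0.69 + 2.1²·0.72 + 17.3²·0.80 + 10²·0.86] + 340.292 = 383.262 + 340.292 = 723.554.
Reliability = 723.554 / 823.202 = 0.879.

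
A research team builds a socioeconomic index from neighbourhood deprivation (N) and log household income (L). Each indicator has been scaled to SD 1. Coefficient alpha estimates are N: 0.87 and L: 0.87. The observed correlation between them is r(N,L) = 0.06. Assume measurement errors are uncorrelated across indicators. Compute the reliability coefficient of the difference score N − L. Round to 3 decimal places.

0.862

Var(N−L) = 1 + 1 − 2·0.06 = 2 − 0.12 = 1.88.
Because errors are independent across components, Cov(Tᵢ,Tⱼ) = Cov(Xᵢ,Xⱼ); the off-diagonal part of the true-score variance is the same as above.
True-score variance = [0.87 + 0.87] − 0.12 = 1.74 − 0.12 = 1.62.
Reliability = 1.62 / 1.88 = 0.862.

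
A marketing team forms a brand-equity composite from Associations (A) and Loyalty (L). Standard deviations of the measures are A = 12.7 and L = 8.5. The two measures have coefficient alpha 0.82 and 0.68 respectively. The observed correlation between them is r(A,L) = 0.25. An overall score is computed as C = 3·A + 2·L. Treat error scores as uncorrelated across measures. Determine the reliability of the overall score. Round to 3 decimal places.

Var(C) = 3²·12.7² + 2²·8.5² + 2·[6·12.7·8.5·0.25] = 1740.61 + 323.85 = 2064.46.
Because errors are independent across components, Cov(Tᵢ,Tⱼ) = Cov(Xᵢ,Xⱼ); the off-diagonal part of the true-score variance is the same as above.
True-score variance = [3²·12.7²·0.82 + 2²·8.5²·0.68] + 323.85 = 1386.84 + 323.85 = 1710.69.
Reliability = 1710.69 / 2064.46 = 0.829.

0.829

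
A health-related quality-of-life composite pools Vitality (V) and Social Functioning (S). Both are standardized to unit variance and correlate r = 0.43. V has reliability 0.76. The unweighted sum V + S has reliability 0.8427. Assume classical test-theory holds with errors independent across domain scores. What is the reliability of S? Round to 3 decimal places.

0.790

Var(V+S) = 2 + 2·0.43 = 2.860.
True-score variance = ρ_V + ρ_S + 2·0.43, so 0.8427 = (0.76 + ρ_S + 0.86) / 2.860.
ρ_S = 0.8427·2.860 − 0.76 − 0.86 = 0.790.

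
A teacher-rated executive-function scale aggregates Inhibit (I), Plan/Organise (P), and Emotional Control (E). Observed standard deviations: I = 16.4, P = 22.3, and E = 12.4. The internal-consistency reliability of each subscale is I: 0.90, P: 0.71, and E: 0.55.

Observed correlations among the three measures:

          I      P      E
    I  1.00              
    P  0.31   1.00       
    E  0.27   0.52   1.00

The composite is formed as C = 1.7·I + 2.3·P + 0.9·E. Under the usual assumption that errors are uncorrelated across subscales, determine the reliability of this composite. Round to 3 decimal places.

0.827

Var(C) = 1.7²·16.4² + 2.3²·22.3² + 0.9²·12.4² + 2·[3.91·16.4·22.3·0.31 + 1.53·16.4·12.4·0.27 + 2.07·22.3·12.4·0.52] = 3532.5 + 1649.89 = 5182.39.
With uncorrelated errors the cross-covariances are all true-score covariance, so they carry over unchanged; only the diagonal terms shrink to ρᵢσᵢ².
True-score variance = [1.7²·16.4²·0.90 + 2.3²·22.3²·0.71 + 0.9²·12.4²·0.55] + 1649.89 = 2635.84 + 1649.89 = 4285.72.
Reliability = 4285.72 / 5182.39 = 0.827.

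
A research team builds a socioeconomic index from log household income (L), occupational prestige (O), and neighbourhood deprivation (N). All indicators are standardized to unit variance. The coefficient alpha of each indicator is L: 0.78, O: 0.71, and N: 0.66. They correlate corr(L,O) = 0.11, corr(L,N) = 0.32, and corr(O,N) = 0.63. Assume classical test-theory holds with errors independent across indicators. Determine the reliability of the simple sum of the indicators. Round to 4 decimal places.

0.8340

Var(L+O+N) = 3 + 2·[0.11 + 0.32 + 0.63] = 3 + 2.12 = 5.12.
Under uncorrelated errors the observed covariances equal the true-score covariances, so only the own-variance terms attenuate.
True-score variance = [0.78 + 0.71 + 0.66] + 2.12 = 2.15 + 2.12 = 4.27.
Reliability = 4.27 / 5.12 = 0.8340.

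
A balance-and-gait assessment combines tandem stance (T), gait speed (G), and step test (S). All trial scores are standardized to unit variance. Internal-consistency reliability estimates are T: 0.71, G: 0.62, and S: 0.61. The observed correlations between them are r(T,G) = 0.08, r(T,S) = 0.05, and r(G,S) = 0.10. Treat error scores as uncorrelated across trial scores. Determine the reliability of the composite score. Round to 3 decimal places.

Var(T+G+S) = 3 + 2·[0.08 + 0.05 + 0.10] = 3 + 0.46 = 3.46.
Under uncorrelated errors the observed covariances equal the true-score covariances, so only the own-variance terms attenuate.
True-score variance = [0.71 + 0.62 + 0.61] + 0.46 = 1.94 + 0.46 = 2.4.
Reliability = 2.4 / 3.46 = 0.694.

0.694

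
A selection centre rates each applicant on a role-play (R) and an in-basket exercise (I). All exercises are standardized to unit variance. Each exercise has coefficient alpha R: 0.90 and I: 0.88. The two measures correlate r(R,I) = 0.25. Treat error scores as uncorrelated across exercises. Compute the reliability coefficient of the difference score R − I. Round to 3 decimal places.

0.853

Var(R−I) = 1 + 1 − 2·0.25 = 2 − 0.5 = 1.5.
Under uncorrelated errors the observed covariances equal the true-score covariances, so only the own-variance terms attenuate.
True-score variance = [0.90 + 0.88] − 0.5 = 1.78 − 0.5 = 1.28.
Reliability = 1.28 / 1.5 = 0.853.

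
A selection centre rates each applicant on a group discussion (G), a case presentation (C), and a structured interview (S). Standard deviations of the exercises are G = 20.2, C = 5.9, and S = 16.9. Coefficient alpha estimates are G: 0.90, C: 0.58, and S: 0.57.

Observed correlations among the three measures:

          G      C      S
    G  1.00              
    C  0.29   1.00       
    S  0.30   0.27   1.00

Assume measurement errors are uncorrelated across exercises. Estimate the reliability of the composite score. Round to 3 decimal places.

Var(G+C+S) = 20.2² + 5.9² + 16.9² + 2·[20.2·5.9·0.29 + 20.2·16.9·0.30 + 5.9·16.9·0.27] = 728.46 + 327.796 = 1056.26.
Because errors are independent across components, Cov(Tᵢ,Tⱼ) = Cov(Xᵢ,Xⱼ); the off-diagonal part of the true-score variance is the same as above.
True-score variance = [20.2²·0.90 + 5.9²·0.58 + 16.9²·0.57] + 327.796 = 550.223 + 327.796 = 878.019.
Reliability = 878.019 / 1056.26 = 0.831.

0.831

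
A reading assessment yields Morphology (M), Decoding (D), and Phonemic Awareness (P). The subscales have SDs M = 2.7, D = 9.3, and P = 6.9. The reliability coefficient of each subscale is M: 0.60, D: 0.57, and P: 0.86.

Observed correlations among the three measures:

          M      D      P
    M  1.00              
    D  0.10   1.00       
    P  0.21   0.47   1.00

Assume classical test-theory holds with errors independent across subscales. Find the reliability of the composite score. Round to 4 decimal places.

Var(M+D+P) = 2.7² + 9.3² + 6.9² + 2·[2.7·9.3·0.10 + 2.7·6.9·0.21 + 9.3·6.9·0.47] = 141.39 + 73.1664 = 214.556.
Because errors are independent across components, Cov(Tᵢ,Tⱼ) = Cov(Xᵢ,Xⱼ); the off-diagonal part of the true-score variance is the same as above.
True-score variance = [2.7²·0.60 + 9.3²·0.57 + 6.9²·0.86] + 73.1664 = 94.6179 + 73.1664 = 167.784.
Reliability = 167.784 / 214.556 = 0.7820.

0.7820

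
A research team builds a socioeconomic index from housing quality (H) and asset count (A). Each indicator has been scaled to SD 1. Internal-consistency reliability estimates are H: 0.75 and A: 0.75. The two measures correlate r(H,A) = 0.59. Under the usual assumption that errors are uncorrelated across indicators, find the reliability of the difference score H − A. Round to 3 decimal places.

Var(H−A) = 1 + 1 − 2·0.59 = 2 − 1.18 = 0.82.
Because errors are independent across components, Cov(Tᵢ,Tⱼ) = Cov(Xᵢ,Xⱼ); the off-diagonal part of the true-score variance is the same as above.
True-score variance = [0.75 + 0.75] − 1.18 = 1.5 − 1.18 = 0.32.
Reliability = 0.32 / 0.82 = 0.390.

0.390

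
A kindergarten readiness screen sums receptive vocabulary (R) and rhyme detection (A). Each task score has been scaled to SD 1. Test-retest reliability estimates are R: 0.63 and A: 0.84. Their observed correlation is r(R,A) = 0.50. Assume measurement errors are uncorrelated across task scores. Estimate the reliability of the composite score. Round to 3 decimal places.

Var(R+A) = 2 + 2·[0.50] = 2 + 1 = 3.
Because errors are independent across components, Cov(Tᵢ,Tⱼ) = Cov(Xᵢ,Xⱼ); the off-diagonal part of the true-score variance is the same as above.
True-score variance = [0.63 + 0.84] + 1 = 1.47 + 1 = 2.47.
Reliability = 2.47 / 3 = 0.823.

0.823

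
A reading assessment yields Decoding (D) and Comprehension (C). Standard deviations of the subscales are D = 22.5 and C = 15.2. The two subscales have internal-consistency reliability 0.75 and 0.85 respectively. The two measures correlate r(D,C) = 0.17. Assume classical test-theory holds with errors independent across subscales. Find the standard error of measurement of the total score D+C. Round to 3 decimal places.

Var(total) = 737.29 + 116.28 = 853.57.
True-score variance = 576.072 + 116.28 = 692.351, so reliability = 0.8111.
Error variance = 853.57 − 692.351 = 161.218; SEM = √161.218 = 12.697.

12.697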